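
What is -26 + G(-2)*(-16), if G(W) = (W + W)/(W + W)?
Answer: -42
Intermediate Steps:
G(W) = 1 (G(W) = (2*W)/((2*W)) = (2*W)*(1/(2*W)) = 1)
-26 + G(-2)*(-16) = -26 + 1*(-16) = -26 - 16 = -42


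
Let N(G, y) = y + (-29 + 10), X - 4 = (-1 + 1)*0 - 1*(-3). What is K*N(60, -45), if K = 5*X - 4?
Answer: -1984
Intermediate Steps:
X = 7 (X = 4 + ((-1 + 1)*0 - 1*(-3)) = 4 + (0*0 + 3) = 4 + (0 + 3) = 4 + 3 = 7)
N(G, y) = -19 + y (N(G, y) = y - 19 = -19 + y)
K = 31 (K = 5*7 - 4 = 35 - 4 = 31)
K*N(60, -45) = 31*(-19 - 45) = 31*(-64) = -1984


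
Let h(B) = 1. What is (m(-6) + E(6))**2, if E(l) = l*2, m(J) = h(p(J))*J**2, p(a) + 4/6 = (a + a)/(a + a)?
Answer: 2304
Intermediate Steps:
p(a) = 1/3 (p(a) = -2/3 + (a + a)/(a + a) = -2/3 + (2*a)/((2*a)) = -2/3 + (2*a)*(1/(2*a)) = -2/3 + 1 = 1/3)
m(J) = J**2 (m(J) = 1*J**2 = J**2)
E(l) = 2*l
(m(-6) + E(6))**2 = ((-6)**2 + 2*6)**2 = (36 + 12)**2 = 48**2 = 2304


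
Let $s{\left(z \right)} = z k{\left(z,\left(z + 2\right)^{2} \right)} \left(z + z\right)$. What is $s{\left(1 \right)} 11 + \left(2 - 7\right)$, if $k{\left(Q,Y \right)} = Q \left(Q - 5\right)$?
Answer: $-93$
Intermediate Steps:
$k{\left(Q,Y \right)} = Q \left(-5 + Q\right)$
$s{\left(z \right)} = 2 z^{3} \left(-5 + z\right)$ ($s{\left(z \right)} = z z \left(-5 + z\right) \left(z + z\right) = z^{2} \left(-5 + z\right) 2 z = 2 z^{3} \left(-5 + z\right)$)
$s{\left(1 \right)} 11 + \left(2 - 7\right) = 2 \cdot 1^{3} \left(-5 + 1\right) 11 + \left(2 - 7\right) = 2 \cdot 1 \left(-4\right) 11 - 5 = \left(-8\right) 11 - 5 = -88 - 5 = -93$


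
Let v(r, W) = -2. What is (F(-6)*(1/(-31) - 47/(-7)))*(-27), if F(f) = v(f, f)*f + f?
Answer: -234900/217 ≈ -1082.5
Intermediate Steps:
F(f) = -f (F(f) = -2*f + f = -f)
(F(-6)*(1/(-31) - 47/(-7)))*(-27) = ((-1*(-6))*(1/(-31) - 47/(-7)))*(-27) = (6*(1*(-1/31) - 47*(-1/7)))*(-27) = (6*(-1/31 + 47/7))*(-27) = (6*(1450/217))*(-27) = (8700/217)*(-27) = -234900/217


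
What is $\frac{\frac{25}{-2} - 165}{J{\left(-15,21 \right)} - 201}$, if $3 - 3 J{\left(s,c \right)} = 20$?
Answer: $\frac{213}{248} \approx 0.85887$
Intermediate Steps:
$J{\left(s,c \right)} = - \frac{17}{3}$ ($J{\left(s,c \right)} = 1 - \frac{20}{3} = - \frac{17}{3}$)
$\frac{\frac{25}{-2} - 165}{J{\left(-15,21 \right)} - 201} = \frac{\frac{25}{-2} - 165}{- \frac{17}{3} - 201} = \frac{25 \left(- \frac{1}{2}\right) - 165}{- \frac{17}{3} - 201} = \frac{- \frac{25}{2} - 165}{- \frac{17}{3} - 201} = - \frac{355}{2 \left(- \frac{620}{3}\right)} = \left(- \frac{355}{2}\right) \left(- \frac{3}{620}\right) = \frac{213}{248}$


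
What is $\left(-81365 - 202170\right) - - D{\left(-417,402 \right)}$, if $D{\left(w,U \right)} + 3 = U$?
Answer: $-283136$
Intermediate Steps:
$D{\left(w,U \right)} = -3 + U$
$\left(-81365 - 202170\right) - - D{\left(-417,402 \right)} = \left(-81365 - 202170\right) - - (-3 + 402) = \left(-81365 - 202170\right) - \left(-1\right) 399 = -283535 - -399 = -283535 + 399 = -283136$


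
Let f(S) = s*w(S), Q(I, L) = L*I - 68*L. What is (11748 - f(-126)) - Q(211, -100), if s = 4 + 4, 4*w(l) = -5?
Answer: 26058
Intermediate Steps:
Q(I, L) = -68*L + I*L (Q(I, L) = I*L - 68*L = -68*L + I*L)
w(l) = -5/4 (w(l) = (1/4)*(-5) = -5/4)
s = 8
f(S) = -10 (f(S) = 8*(-5/4) = -10)
(11748 - f(-126)) - Q(211, -100) = (11748 - 1*(-10)) - (-100)*(-68 + 211) = (11748 + 10) - (-100)*143 = 11758 - 1*(-14300) = 11758 + 14300 = 26058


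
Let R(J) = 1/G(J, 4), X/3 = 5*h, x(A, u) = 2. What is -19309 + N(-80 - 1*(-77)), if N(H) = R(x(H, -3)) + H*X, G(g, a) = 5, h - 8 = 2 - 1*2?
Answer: -98344/5 ≈ -19669.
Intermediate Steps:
h = 8 (h = 8 + (2 - 1*2) = 8 + (2 - 2) = 8 + 0 = 8)
X = 120 (X = 3*(5*8) = 3*40 = 120)
R(J) = ⅕ (R(J) = 1/5 = ⅕)
N(H) = ⅕ + 120*H (N(H) = ⅕ + H*120 = ⅕ + 120*H)
-19309 + N(-80 - 1*(-77)) = -19309 + (⅕ + 120*(-80 - 1*(-77))) = -19309 + (⅕ + 120*(-80 + 77)) = -19309 + (⅕ + 120*(-3)) = -19309 + (⅕ - 360) = -19309 - 1799/5 = -98344/5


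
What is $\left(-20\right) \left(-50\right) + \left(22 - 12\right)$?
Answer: $1010$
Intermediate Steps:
$\left(-20\right) \left(-50\right) + \left(22 - 12\right) = 1000 + 10 = 1010$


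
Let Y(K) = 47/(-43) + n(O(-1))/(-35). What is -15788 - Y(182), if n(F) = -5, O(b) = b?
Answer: -4751902/301 ≈ -15787.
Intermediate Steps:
Y(K) = -286/301 (Y(K) = 47/(-43) - 5/(-35) = 47*(-1/43) - 5*(-1/35) = -47/43 + ⅐ = -286/301)
-15788 - Y(182) = -15788 - 1*(-286/301) = -15788 + 286/301 = -4751902/301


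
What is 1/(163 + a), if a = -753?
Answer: -1/590 ≈ -0.0016949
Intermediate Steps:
1/(163 + a) = 1/(163 - 753) = 1/(-590) = -1/590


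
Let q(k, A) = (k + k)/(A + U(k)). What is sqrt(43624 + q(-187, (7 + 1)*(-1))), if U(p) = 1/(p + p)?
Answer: 2*sqrt(97801144611)/2993 ≈ 208.98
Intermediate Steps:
U(p) = 1/(2*p)
q(k, A) = 2*k/(A + 1/(2*k)) (q(k, A) = (k + k)/(A + 1/(2*k)) = (2*k)/(A + 1/(2*k)) = 2*k/(A + 1/(2*k)))
sqrt(43624 + q(-187, (7 + 1)*(-1))) = sqrt(43624 + 4*(-187)**2/(1 + 2*((7 + 1)*(-1))*(-187))) = sqrt(43624 + 4*34969/(1 + 2*(8*(-1))*(-187))) = sqrt(43624 + 4*34969/(1 + 2*(-8)*(-187))) = sqrt(43624 + 4*34969/(1 + 2992)) = sqrt(43624 + 4*34969/2993) = sqrt(43624 + 4*34969*(1/2993)) = sqrt(43624 + 139876/2993) = sqrt(130706508/2993) = 2*sqrt(97801144611)/2993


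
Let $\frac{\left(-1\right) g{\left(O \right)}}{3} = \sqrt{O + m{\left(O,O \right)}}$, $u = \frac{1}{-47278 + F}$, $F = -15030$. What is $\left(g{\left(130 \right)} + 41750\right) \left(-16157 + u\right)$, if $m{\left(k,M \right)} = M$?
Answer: $- \frac{21015078702375}{31154} + \frac{3020131071 \sqrt{65}}{31154} \approx -6.7377 \cdot 10^{8}$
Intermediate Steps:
$u = - \frac{1}{62308}$ ($u = \frac{1}{-47278 - 15030} = \frac{1}{-62308} = - \frac{1}{62308} \approx -1.6049 \cdot 10^{-5}$)
$g{\left(O \right)} = - 3 \sqrt{2} \sqrt{O}$ ($g{\left(O \right)} = - 3 \sqrt{O + O} = - 3 \sqrt{2 O} = - 3 \sqrt{2} \sqrt{O}$)
$\left(g{\left(130 \right)} + 41750\right) \left(-16157 + u\right) = \left(- 3 \sqrt{2} \sqrt{130} + 41750\right) \left(-16157 - \frac{1}{62308}\right) = \left(- 6 \sqrt{65} + 41750\right) \left(- \frac{1006710357}{62308}\right) = \left(41750 - 6 \sqrt{65}\right) \left(- \frac{1006710357}{62308}\right) = - \frac{21015078702375}{31154} + \frac{3020131071 \sqrt{65}}{31154}$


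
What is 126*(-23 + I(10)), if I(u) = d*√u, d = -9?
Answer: -2898 - 1134*√10 ≈ -6484.0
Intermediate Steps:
I(u) = -9*√u
126*(-23 + I(10)) = 126*(-23 - 9*√10) = -2898 - 1134*√10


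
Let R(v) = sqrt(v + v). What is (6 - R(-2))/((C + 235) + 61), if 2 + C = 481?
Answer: 6/775 - 2*I/775 ≈ 0.0077419 - 0.0025806*I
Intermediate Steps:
C = 479 (C = -2 + 481 = 479)
R(v) = sqrt(2)*sqrt(v) (R(v) = sqrt(2*v) = sqrt(2)*sqrt(v))
(6 - R(-2))/((C + 235) + 61) = (6 - sqrt(2)*sqrt(-2))/((479 + 235) + 61) = (6 - sqrt(2)*I*sqrt(2))/(714 + 61) = (6 - 2*I)/775 = (6 - 2*I)*(1/775) = 6/775 - 2*I/775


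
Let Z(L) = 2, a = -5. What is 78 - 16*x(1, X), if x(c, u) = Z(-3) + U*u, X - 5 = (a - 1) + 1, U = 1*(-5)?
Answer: 46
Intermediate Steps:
U = -5
X = 0 (X = 5 + ((-5 - 1) + 1) = 5 + (-6 + 1) = 5 - 5 = 0)
x(c, u) = 2 - 5*u
78 - 16*x(1, X) = 78 - 16*(2 - 5*0) = 78 - 16*(2 + 0) = 78 - 16*2 = 78 - 32 = 46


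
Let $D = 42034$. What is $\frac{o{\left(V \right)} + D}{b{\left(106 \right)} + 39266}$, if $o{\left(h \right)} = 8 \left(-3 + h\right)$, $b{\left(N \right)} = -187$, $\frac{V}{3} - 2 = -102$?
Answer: $\frac{39610}{39079} \approx 1.0136$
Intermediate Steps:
$V = -300$ ($V = 6 + 3 \left(-102\right) = 6 - 306 = -300$)
$o{\left(h \right)} = -24 + 8 h$
$\frac{o{\left(V \right)} + D}{b{\left(106 \right)} + 39266} = \frac{\left(-24 + 8 \left(-300\right)\right) + 42034}{-187 + 39266} = \frac{\left(-24 - 2400\right) + 42034}{39079} = \left(-2424 + 42034\right) \frac{1}{39079} = 39610 \cdot \frac{1}{39079} = \frac{39610}{39079}$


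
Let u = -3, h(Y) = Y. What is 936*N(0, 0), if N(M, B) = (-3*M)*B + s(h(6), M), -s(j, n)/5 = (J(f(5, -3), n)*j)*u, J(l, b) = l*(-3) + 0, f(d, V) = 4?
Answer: -1010880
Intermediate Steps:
J(l, b) = -3*l (J(l, b) = -3*l + 0 = -3*l)
s(j, n) = -180*j (s(j, n) = -5*(-3*4)*j*(-3) = -5*(-12*j)*(-3) = -180*j)
N(M, B) = -1080 - 3*B*M (N(M, B) = (-3*M)*B - 180*6 = -3*B*M - 1080 = -1080 - 3*B*M)
936*N(0, 0) = 936*(-1080 - 3*0*0) = 936*(-1080 + 0) = 936*(-1080) = -1010880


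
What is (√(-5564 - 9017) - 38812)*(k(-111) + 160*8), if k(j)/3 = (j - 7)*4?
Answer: 5278432 - 136*I*√14581 ≈ 5.2784e+6 - 16422.0*I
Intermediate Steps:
k(j) = -84 + 12*j (k(j) = 3*((j - 7)*4) = 3*((-7 + j)*4) = 3*(-28 + 4*j) = -84 + 12*j)
(√(-5564 - 9017) - 38812)*(k(-111) + 160*8) = (√(-5564 - 9017) - 38812)*((-84 + 12*(-111)) + 160*8) = (√(-14581) - 38812)*((-84 - 1332) + 1280) = (I*√14581 - 38812)*(-1416 + 1280) = (-38812 + I*√14581)*(-136) = 5278432 - 136*I*√14581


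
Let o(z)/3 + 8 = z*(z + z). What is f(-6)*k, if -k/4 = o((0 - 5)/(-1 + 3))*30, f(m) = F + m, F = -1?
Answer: 11340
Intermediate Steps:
f(m) = -1 + m
o(z) = -24 + 6*z² (o(z) = -24 + 3*(z*(z + z)) = -24 + 3*(z*(2*z)) = -24 + 3*(2*z²) = -24 + 6*z²)
k = -1620 (k = -4*(-24 + 6*((0 - 5)/(-1 + 3))²)*30 = -4*(-24 + 6*(-5/2)²)*30 = -4*(-24 + 6*(25/4))*30 = -4*(-24 + 75/2)*30 = -54*30 = -4*405 = -1620)
f(-6)*k = (-1 - 6)*(-1620) = -7*(-1620) = 11340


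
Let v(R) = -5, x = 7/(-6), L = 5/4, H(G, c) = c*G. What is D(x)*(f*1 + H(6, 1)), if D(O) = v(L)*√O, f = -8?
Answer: 5*I*√42/3 ≈ 10.801*I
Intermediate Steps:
H(G, c) = G*c
L = 5/4 (L = 5*(¼) = 5/4 ≈ 1.2500)
x = -7/6 (x = 7*(-⅙) = -7/6 ≈ -1.1667)
D(O) = -5*√O
D(x)*(f*1 + H(6, 1)) = (-5*I*√42/6)*(-8*1 + 6*1) = (-5*I*√42/6)*(-8 + 6) = -5*I*√42/6*(-2) = 5*I*√42/3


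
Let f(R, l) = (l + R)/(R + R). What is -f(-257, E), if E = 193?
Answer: -32/257 ≈ -0.12451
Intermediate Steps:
f(R, l) = (R + l)/(2*R) (f(R, l) = (R + l)/((2*R)) = (R + l)*(1/(2*R)) = (R + l)/(2*R))
-f(-257, E) = -(-257 + 193)/(2*(-257)) = -(-1)*(-64)/(2*257) = -1*32/257 = -32/257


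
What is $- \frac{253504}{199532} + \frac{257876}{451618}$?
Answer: $- \frac{7879056930}{11264030347} \approx -0.69949$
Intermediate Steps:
$- \frac{253504}{199532} + \frac{257876}{451618} = \left(-253504\right) \frac{1}{199532} + 257876 \cdot \frac{1}{451618} = - \frac{63376}{49883} + \frac{128938}{225809} = - \frac{7879056930}{11264030347}$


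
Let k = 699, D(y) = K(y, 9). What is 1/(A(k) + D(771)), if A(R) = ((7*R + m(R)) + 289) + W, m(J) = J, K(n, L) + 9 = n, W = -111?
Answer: 1/6532 ≈ 0.00015309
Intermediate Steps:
K(n, L) = -9 + n
D(y) = -9 + y
A(R) = 178 + 8*R (A(R) = ((7*R + R) + 289) - 111 = (8*R + 289) - 111 = (289 + 8*R) - 111 = 178 + 8*R)
1/(A(k) + D(771)) = 1/((178 + 8*699) + (-9 + 771)) = 1/((178 + 5592) + 762) = 1/(5770 + 762) = 1/6532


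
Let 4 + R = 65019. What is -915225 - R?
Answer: -980240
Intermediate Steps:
R = 65015 (R = -4 + 65019 = 65015)
-915225 - R = -915225 - 1*65015 = -915225 - 65015 = -980240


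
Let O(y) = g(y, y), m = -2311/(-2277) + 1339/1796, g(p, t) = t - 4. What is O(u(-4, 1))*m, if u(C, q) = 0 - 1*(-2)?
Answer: -7199459/2044746 ≈ -3.5210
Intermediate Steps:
u(C, q) = 2 (u(C, q) = 0 + 2 = 2)
g(p, t) = -4 + t
m = 7199459/4089492 (m = -2311*(-1/2277) + 1339*(1/1796) = 2311/2277 + 1339/1796 = 7199459/4089492 ≈ 1.7605)
O(y) = -4 + y
O(u(-4, 1))*m = (-4 + 2)*(7199459/4089492) = -2*7199459/4089492 = -7199459/2044746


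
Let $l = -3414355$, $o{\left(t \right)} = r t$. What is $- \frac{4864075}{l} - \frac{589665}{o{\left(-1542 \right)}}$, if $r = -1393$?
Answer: $\frac{80330825175}{69848143106} \approx 1.1501$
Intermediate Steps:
$o{\left(t \right)} = - 1393 t$
$- \frac{4864075}{l} - \frac{589665}{o{\left(-1542 \right)}} = - \frac{4864075}{-3414355} - \frac{589665}{\left(-1393\right) \left(-1542\right)} = \left(-4864075\right) \left(- \frac{1}{3414355}\right) - \frac{589665}{2148006} = \frac{972815}{682871} - \frac{196555}{716002} = \frac{80330825175}{69848143106}$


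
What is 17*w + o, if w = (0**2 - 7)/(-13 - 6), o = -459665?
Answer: -8733516/19 ≈ -4.5966e+5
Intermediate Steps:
w = 7/19 (w = (0 - 7)/(-19) = -7*(-1/19) = 7/19 ≈ 0.36842)
17*w + o = 17*(7/19) - 459665 = 119/19 - 459665 = -8733516/19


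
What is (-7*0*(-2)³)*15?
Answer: 0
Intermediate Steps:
(-7*0*(-2)³)*15 = (0*(-8))*15 = 0*15 = 0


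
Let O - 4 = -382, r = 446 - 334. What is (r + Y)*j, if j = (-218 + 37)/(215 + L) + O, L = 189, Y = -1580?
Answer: 56111731/101 ≈ 5.5556e+5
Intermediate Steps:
r = 112
O = -378 (O = 4 - 382 = -378)
j = -152893/404 (j = (-218 + 37)/(215 + 189) - 378 = -181/404 - 378 = -152893/404 ≈ -378.45)
(r + Y)*j = (112 - 1580)*(-152893/404) = -1468*(-152893/404) = 56111731/101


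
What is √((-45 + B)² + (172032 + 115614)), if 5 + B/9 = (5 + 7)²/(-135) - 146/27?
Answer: √69666526/15 ≈ 556.44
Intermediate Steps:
B = -1549/15 (B = -45 + 9*((5 + 7)²/(-135) - 146/27) = -45 + 9*(12²*(-1/135) - 146*1/27) = -45 + 9*(144*(-1/135) - 146/27) = -45 + 9*(-16/15 - 146/27) = -45 + 9*(-874/135) = -45 - 874/15 = -1549/15 ≈ -103.27)
√((-45 + B)² + (172032 + 115614)) = √((-45 - 1549/15)² + (172032 + 115614)) = √((-2224/15)² + 287646) = √(4946176/225 + 287646) = √(69666526/225) = √69666526/15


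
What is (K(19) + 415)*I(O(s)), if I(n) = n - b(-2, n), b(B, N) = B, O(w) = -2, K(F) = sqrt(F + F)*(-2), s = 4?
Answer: 0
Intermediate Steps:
K(F) = -2*sqrt(2)*sqrt(F) (K(F) = sqrt(2*F)*(-2) = (sqrt(2)*sqrt(F))*(-2) = -2*sqrt(2)*sqrt(F))
I(n) = 2 + n (I(n) = n - 1*(-2) = n + 2 = 2 + n)
(K(19) + 415)*I(O(s)) = (-2*sqrt(2)*sqrt(19) + 415)*(2 - 2) = (-2*sqrt(38) + 415)*0 = (415 - 2*sqrt(38))*0 = 0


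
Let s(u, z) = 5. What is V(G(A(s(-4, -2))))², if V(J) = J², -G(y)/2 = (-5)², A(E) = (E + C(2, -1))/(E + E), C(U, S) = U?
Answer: 6250000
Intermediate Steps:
A(E) = (2 + E)/(2*E) (A(E) = (E + 2)/(E + E) = (2 + E)/((2*E)) = (2 + E)*(1/(2*E)) = (2 + E)/(2*E))
G(y) = -50 (G(y) = -2*(-5)² = -2*25 = -50)
V(G(A(s(-4, -2))))² = ((-50)²)² = 2500² = 6250000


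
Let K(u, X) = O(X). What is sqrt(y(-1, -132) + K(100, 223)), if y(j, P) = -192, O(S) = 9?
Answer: I*sqrt(183) ≈ 13.528*I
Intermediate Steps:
K(u, X) = 9
sqrt(y(-1, -132) + K(100, 223)) = sqrt(-192 + 9) = sqrt(-183) = I*sqrt(183)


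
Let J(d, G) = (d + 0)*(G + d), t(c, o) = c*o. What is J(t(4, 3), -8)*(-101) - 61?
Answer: -4909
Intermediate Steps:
J(d, G) = d*(G + d)
J(t(4, 3), -8)*(-101) - 61 = ((4*3)*(-8 + 4*3))*(-101) - 61 = (12*(-8 + 12))*(-101) - 61 = (12*4)*(-101) - 61 = 48*(-101) - 61 = -4848 - 61 = -4909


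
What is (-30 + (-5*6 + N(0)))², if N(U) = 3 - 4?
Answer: 3721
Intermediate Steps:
N(U) = -1
(-30 + (-5*6 + N(0)))² = (-30 + (-5*6 - 1))² = (-30 + (-30 - 1))² = (-30 - 31)² = (-61)² = 3721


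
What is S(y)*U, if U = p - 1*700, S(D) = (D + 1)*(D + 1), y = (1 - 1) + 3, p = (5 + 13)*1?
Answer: -10912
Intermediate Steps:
p = 18 (p = 18*1 = 18)
y = 3 (y = 0 + 3 = 3)
S(D) = (1 + D)² (S(D) = (1 + D)*(1 + D) = (1 + D)²)
U = -682 (U = 18 - 1*700 = 18 - 700 = -682)
S(y)*U = (1 + 3)²*(-682) = 4²*(-682) = 16*(-682) = -10912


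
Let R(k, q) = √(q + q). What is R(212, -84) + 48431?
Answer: 48431 + 2*I*√42 ≈ 48431.0 + 12.961*I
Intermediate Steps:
R(k, q) = √2*√q (R(k, q) = √(2*q) = √2*√q)
R(212, -84) + 48431 = √2*√(-84) + 48431 = √2*(2*I*√21) + 48431 = 2*I*√42 + 48431 = 48431 + 2*I*√42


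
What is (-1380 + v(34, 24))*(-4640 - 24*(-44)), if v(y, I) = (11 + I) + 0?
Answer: 4820480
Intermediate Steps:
v(y, I) = 11 + I
(-1380 + v(34, 24))*(-4640 - 24*(-44)) = (-1380 + (11 + 24))*(-4640 - 24*(-44)) = (-1380 + 35)*(-4640 + 1056) = -1345*(-3584) = 4820480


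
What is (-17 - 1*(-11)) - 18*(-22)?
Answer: 390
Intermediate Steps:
(-17 - 1*(-11)) - 18*(-22) = (-17 + 11) + 396 = -6 + 396 = 390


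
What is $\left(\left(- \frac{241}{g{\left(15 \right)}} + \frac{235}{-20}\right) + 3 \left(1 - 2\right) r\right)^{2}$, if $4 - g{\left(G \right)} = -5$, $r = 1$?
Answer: $\frac{2235025}{1296} \approx 1724.6$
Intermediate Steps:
$g{\left(G \right)} = 9$ ($g{\left(G \right)} = 4 - -5 = 4 + 5 = 9$)
$\left(\left(- \frac{241}{g{\left(15 \right)}} + \frac{235}{-20}\right) + 3 \left(1 - 2\right) r\right)^{2} = \left(\left(- \frac{241}{9} + \frac{235}{-20}\right) + 3 \left(1 - 2\right) 1\right)^{2} = \left(\left(\left(-241\right) \frac{1}{9} + 235 \left(- \frac{1}{20}\right)\right) + 3 \left(1 - 2\right) 1\right)^{2} = \left(\left(- \frac{241}{9} - \frac{47}{4}\right) + 3 \left(-1\right) 1\right)^{2} = \left(- \frac{1387}{36} - 3\right)^{2} = \left(- \frac{1495}{36}\right)^{2} = \frac{2235025}{1296}$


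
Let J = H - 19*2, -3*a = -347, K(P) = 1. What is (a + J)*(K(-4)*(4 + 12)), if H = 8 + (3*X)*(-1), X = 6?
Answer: 3248/3 ≈ 1082.7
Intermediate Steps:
H = -10 (H = 8 + (3*6)*(-1) = 8 + 18*(-1) = 8 - 18 = -10)
a = 347/3 (a = -1/3*(-347) = 347/3 ≈ 115.67)
J = -48 (J = -10 - 19*2 = -10 - 38 = -48)
(a + J)*(K(-4)*(4 + 12)) = (347/3 - 48)*(1*(4 + 12)) = 203*(1*16)/3 = (203/3)*16 = 3248/3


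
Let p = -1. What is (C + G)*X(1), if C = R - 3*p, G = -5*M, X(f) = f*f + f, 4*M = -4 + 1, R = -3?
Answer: 15/2 ≈ 7.5000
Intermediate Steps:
M = -¾ (M = (-4 + 1)/4 = (¼)*(-3) = -¾ ≈ -0.75000)
X(f) = f + f² (X(f) = f² + f = f + f²)
G = 15/4 (G = -5*(-¾) = 15/4 ≈ 3.7500)
C = 0 (C = -3 - 3*(-1) = -3 + 3 = 0)
(C + G)*X(1) = (0 + 15/4)*(1*(1 + 1)) = 15*(1*2)/4 = (15/4)*2 = 15/2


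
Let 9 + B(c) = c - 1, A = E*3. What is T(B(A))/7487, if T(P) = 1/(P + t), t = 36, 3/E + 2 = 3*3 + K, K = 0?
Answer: 7/1430017 ≈ 4.8950e-6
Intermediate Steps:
E = 3/7 (E = 3/(-2 + (3*3 + 0)) = 3/(-2 + (9 + 0)) = 3/(-2 + 9) = 3/7 ≈ 0.42857)
A = 9/7 (A = (3/7)*3 = 9/7 ≈ 1.2857)
B(c) = -10 + c (B(c) = -9 + (c - 1) = -9 + (-1 + c) = -10 + c)
T(P) = 1/(36 + P) (T(P) = 1/(P + 36) = 1/(36 + P))
T(B(A))/7487 = 1/((36 + (-10 + 9/7))*7487) = (1/7487)/(36 - 61/7) = (1/7487)/(191/7) = (7/191)*(1/7487) = 7/1430017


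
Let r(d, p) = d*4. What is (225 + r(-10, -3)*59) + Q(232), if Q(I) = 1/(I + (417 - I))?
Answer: -890294/417 ≈ -2135.0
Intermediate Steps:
r(d, p) = 4*d
Q(I) = 1/417
(225 + r(-10, -3)*59) + Q(232) = (225 + (4*(-10))*59) + 1/417 = (225 - 40*59) + 1/417 = (225 - 2360) + 1/417 = -2135 + 1/417 = -890294/417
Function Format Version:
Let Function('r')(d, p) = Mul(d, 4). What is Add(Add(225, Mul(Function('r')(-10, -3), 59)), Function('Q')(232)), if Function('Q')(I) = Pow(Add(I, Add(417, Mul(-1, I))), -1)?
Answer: Rational(-890294, 417) ≈ -2135.0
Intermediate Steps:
Function('r')(d, p) = Mul(4, d)
Function('Q')(I) = Rational(1, 417) (Function('Q')(I) = Pow(417, -1) = Rational(1, 417))
Add(Add(225, Mul(Function('r')(-10, -3), 59)), Function('Q')(232)) = Add(Add(225, Mul(Mul(4, -10), 59)), Rational(1, 417)) = Add(Add(225, Mul(-40, 59)), Rational(1, 417)) = Add(Add(225, -2360), Rational(1, 417)) = Add(-2135, Rational(1, 417)) = Rational(-890294, 417)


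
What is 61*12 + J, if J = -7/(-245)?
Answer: 25621/35 ≈ 732.03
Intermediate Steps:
J = 1/35 (J = -7*(-1/245) = 1/35 ≈ 0.028571)
61*12 + J = 61*12 + 1/35 = 732 + 1/35 = 25621/35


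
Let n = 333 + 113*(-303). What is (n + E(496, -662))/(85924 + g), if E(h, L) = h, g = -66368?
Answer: -16705/9778 ≈ -1.7084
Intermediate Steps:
n = -33906 (n = 333 - 34239 = -33906)
(n + E(496, -662))/(85924 + g) = (-33906 + 496)/(85924 - 66368) = -33410/19556 = -33410*1/19556 = -16705/9778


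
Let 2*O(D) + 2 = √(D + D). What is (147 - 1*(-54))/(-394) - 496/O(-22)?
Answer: 48253/1182 + 124*I*√11/3 ≈ 40.823 + 137.09*I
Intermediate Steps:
O(D) = -1 + √2*√D/2 (O(D) = -1 + √(D + D)/2 = -1 + √(2*D)/2 = -1 + (√2*√D)/2 = -1 + √2*√D/2)
(147 - 1*(-54))/(-394) - 496/O(-22) = (147 - 1*(-54))/(-394) - 496/(-1 + √2*√(-22)/2) = (147 + 54)*(-1/394) - 496/(-1 + √2*(I*√22)/2) = 201*(-1/394) - 496/(-1 + I*√11) = -201/394 - 496/(-1 + I*√11)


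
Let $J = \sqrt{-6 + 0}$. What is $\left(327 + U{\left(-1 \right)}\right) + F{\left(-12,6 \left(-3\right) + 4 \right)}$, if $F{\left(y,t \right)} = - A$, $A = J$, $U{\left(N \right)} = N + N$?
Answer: $325 - i \sqrt{6} \approx 325.0 - 2.4495 i$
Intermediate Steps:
$J = i \sqrt{6}$ ($J = \sqrt{-6} = i \sqrt{6} \approx 2.4495 i$)
$U{\left(N \right)} = 2 N$
$A = i \sqrt{6} \approx 2.4495 i$
$F{\left(y,t \right)} = - i \sqrt{6}$
$\left(327 + U{\left(-1 \right)}\right) + F{\left(-12,6 \left(-3\right) + 4 \right)} = \left(327 + 2 \left(-1\right)\right) - i \sqrt{6} = \left(327 - 2\right) - i \sqrt{6} = 325 - i \sqrt{6}$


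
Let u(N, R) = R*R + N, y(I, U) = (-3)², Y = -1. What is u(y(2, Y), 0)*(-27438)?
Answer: -246942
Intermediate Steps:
y(I, U) = 9
u(N, R) = N + R² (u(N, R) = R² + N = N + R²)
u(y(2, Y), 0)*(-27438) = (9 + 0²)*(-27438) = (9 + 0)*(-27438) = 9*(-27438) = -246942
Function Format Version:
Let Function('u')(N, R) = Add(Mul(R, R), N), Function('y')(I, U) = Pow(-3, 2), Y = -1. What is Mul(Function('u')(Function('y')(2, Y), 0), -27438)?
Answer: -246942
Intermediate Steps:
Function('y')(I, U) = 9
Function('u')(N, R) = Add(N, Pow(R, 2)) (Function('u')(N, R) = Add(Pow(R, 2), N) = Add(N, Pow(R, 2)))
Mul(Function('u')(Function('y')(2, Y), 0), -27438) = Mul(Add(9, Pow(0, 2)), -27438) = Mul(Add(9, 0), -27438) = Mul(9, -27438) = -246942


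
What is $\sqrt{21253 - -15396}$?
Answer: $\sqrt{36649} \approx 191.44$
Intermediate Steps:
$\sqrt{21253 - -15396} = \sqrt{21253 + 15396} = \sqrt{36649}$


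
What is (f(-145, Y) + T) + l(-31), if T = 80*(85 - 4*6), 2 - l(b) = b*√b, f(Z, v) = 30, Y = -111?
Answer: 4912 + 31*I*√31 ≈ 4912.0 + 172.6*I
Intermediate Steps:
l(b) = 2 - b^(3/2) (l(b) = 2 - b*√b = 2 - b^(3/2))
T = 4880 (T = 80*(85 - 24) = 80*61 = 4880)
(f(-145, Y) + T) + l(-31) = (30 + 4880) + (2 - (-31)^(3/2)) = 4910 + (2 - (-31)*I*√31) = 4910 + (2 + 31*I*√31) = 4912 + 31*I*√31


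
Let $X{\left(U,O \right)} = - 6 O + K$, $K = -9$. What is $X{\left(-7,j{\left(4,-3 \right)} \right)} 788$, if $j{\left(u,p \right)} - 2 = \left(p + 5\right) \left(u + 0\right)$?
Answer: $-54372$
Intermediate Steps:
$j{\left(u,p \right)} = 2 + u \left(5 + p\right)$ ($j{\left(u,p \right)} = 2 + \left(p + 5\right) \left(u + 0\right) = 2 + \left(5 + p\right) u = 2 + u \left(5 + p\right)$)
$X{\left(U,O \right)} = -9 - 6 O$ ($X{\left(U,O \right)} = - 6 O - 9 = -9 - 6 O$)
$X{\left(-7,j{\left(4,-3 \right)} \right)} 788 = \left(-9 - 6 \left(2 + 5 \cdot 4 - 12\right)\right) 788 = \left(-9 - 6 \left(2 + 20 - 12\right)\right) 788 = \left(-9 - 60\right) 788 = \left(-69\right) 788 = -54372$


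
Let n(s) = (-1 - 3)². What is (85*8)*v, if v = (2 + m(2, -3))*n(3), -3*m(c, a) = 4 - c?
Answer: 43520/3 ≈ 14507.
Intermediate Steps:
n(s) = 16 (n(s) = (-4)² = 16)
m(c, a) = -4/3 + c/3 (m(c, a) = -(4 - c)/3 = -4/3 + c/3)
v = 64/3 (v = (2 + (-4/3 + (⅓)*2))*16 = (2 + (-4/3 + ⅔))*16 = (2 - ⅔)*16 = (4/3)*16 = 64/3 ≈ 21.333)
(85*8)*v = (85*8)*(64/3) = 680*(64/3) = 43520/3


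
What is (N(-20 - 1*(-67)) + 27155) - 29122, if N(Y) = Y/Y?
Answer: -1966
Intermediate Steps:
N(Y) = 1
(N(-20 - 1*(-67)) + 27155) - 29122 = (1 + 27155) - 29122 = 27156 - 29122 = -1966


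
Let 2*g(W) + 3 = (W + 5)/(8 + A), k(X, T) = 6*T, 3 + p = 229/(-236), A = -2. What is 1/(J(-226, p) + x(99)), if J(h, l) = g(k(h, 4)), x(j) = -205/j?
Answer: -396/457 ≈ -0.86652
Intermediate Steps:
p = -937/236 (p = -3 + 229/(-236) = -3 + 229*(-1/236) = -3 - 229/236 = -937/236 ≈ -3.9703)
g(W) = -13/12 + W/12 (g(W) = -3/2 + ((W + 5)/(8 - 2))/2 = -3/2 + ((5 + W)/6)/2 = -3/2 + ((5 + W)*(1/6))/2 = -3/2 + (5/6 + W/6)/2 = -3/2 + (5/12 + W/12) = -13/12 + W/12)
J(h, l) = 11/12 (J(h, l) = -13/12 + (6*4)/12 = -13/12 + (1/12)*24 = -13/12 + 2 = 11/12)
1/(J(-226, p) + x(99)) = 1/(11/12 - 205/99) = 1/(-457/396) = -396/457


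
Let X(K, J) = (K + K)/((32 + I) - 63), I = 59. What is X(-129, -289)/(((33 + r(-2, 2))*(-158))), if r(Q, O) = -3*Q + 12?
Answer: 43/37604 ≈ 0.0011435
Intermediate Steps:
r(Q, O) = 12 - 3*Q
X(K, J) = K/14 (X(K, J) = (K + K)/((32 + 59) - 63) = (2*K)/(91 - 63) = (2*K)/28 = (2*K)*(1/28) = K/14)
X(-129, -289)/(((33 + r(-2, 2))*(-158))) = ((1/14)*(-129))/(((33 + (12 - 3*(-2)))*(-158))) = -129*(-1/(158*(33 + (12 + 6))))/14 = -129*(-1/(158*(33 + 18)))/14 = -129/(14*(51*(-158))) = -129/14/(-8058) = -129/14*(-1/8058) = 43/37604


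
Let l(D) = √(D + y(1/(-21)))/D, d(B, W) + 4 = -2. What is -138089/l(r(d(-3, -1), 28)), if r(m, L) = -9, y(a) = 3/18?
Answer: -1242801*I*√318/53 ≈ -4.1816e+5*I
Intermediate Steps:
y(a) = ⅙ (y(a) = 3*(1/18) = ⅙)
d(B, W) = -6 (d(B, W) = -4 - 2 = -6)
l(D) = √(⅙ + D)/D (l(D) = √(D + ⅙)/D = √(⅙ + D)/D)
-138089/l(r(d(-3, -1), 28)) = -138089*(-54/√(6 + 36*(-9))) = -138089*(-54/√(6 - 324)) = -138089*9*I*√318/53 = -1242801*I*√318/53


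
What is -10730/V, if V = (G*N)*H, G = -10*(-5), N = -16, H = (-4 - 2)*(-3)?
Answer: 1073/1440 ≈ 0.74514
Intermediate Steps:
H = 18 (H = -6*(-3) = 18)
G = 50
V = -14400 (V = (50*(-16))*18 = -800*18 = -14400)
-10730/V = -10730/(-14400) = -10730*(-1/14400) = 1073/1440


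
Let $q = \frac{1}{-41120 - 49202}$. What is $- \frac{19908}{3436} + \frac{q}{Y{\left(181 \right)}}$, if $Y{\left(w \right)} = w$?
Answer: $- \frac{81365400373}{14043174238} \approx -5.7939$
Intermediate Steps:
$q = - \frac{1}{90322}$ ($q = \frac{1}{-90322} = - \frac{1}{90322} \approx -1.1072 \cdot 10^{-5}$)
$- \frac{19908}{3436} + \frac{q}{Y{\left(181 \right)}} = - \frac{19908}{3436} - \frac{1}{90322 \cdot 181} = \left(-19908\right) \frac{1}{3436} - \frac{1}{16348282} = - \frac{4977}{859} - \frac{1}{16348282} = - \frac{81365400373}{14043174238}$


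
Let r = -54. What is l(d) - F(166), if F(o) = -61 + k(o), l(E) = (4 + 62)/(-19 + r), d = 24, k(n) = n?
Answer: -7731/73 ≈ -105.90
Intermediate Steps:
l(E) = -66/73 (l(E) = (4 + 62)/(-19 - 54) = 66/(-73) = 66*(-1/73) = -66/73)
F(o) = -61 + o
l(d) - F(166) = -66/73 - (-61 + 166) = -66/73 - 1*105 = -66/73 - 105 = -7731/73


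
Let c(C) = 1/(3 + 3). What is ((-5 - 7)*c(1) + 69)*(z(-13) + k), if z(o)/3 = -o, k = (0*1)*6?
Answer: 2613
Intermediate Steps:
c(C) = ⅙ (c(C) = 1/6 = ⅙)
k = 0 (k = 0*6 = 0)
z(o) = -3*o (z(o) = 3*(-o) = -3*o)
((-5 - 7)*c(1) + 69)*(z(-13) + k) = ((-5 - 7)*(⅙) + 69)*(-3*(-13) + 0) = (-12*⅙ + 69)*(39 + 0) = (-2 + 69)*39 = 67*39 = 2613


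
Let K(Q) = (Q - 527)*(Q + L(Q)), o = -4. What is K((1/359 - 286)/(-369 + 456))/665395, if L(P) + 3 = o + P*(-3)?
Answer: 44006466848/129818602959831 ≈ 0.00033898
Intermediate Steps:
L(P) = -7 - 3*P (L(P) = -3 + (-4 + P*(-3)) = -3 + (-4 - 3*P) = -7 - 3*P)
K(Q) = (-527 + Q)*(-7 - 2*Q) (K(Q) = (Q - 527)*(Q + (-7 - 3*Q)) = (-527 + Q)*(-7 - 2*Q))
K((1/359 - 286)/(-369 + 456))/665395 = (3689 - 2*(1/359 - 286)**2/(-369 + 456)**2 + 1047*((1/359 - 286)/(-369 + 456)))/665395 = (3689 - 2*(1/359 - 286)**2/7569 + 1047*((1/359 - 286)/87))*(1/665395) = (3689 - 2*(-102673/359*1/87)**2 + 1047*(-102673/359*1/87))*(1/665395) = (3689 - 2*(-102673/31233)**2 + 1047*(-102673/31233))*(1/665395) = (3689 - 2*10541744929/975500289 - 35832877/10411)*(1/665395) = (3689 - 21083489858/975500289 - 35832877/10411)*(1/665395) = (220032334240/975500289)*(1/665395) = 44006466848/129818602959831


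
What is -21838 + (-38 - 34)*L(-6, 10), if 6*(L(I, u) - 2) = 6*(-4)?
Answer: -21694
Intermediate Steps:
L(I, u) = -2 (L(I, u) = 2 + (6*(-4))/6 = 2 + (⅙)*(-24) = 2 - 4 = -2)
-21838 + (-38 - 34)*L(-6, 10) = -21838 + (-38 - 34)*(-2) = -21838 - 72*(-2) = -21838 + 144 = -21694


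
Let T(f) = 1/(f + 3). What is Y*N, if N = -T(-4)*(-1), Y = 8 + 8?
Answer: -16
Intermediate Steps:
T(f) = 1/(3 + f)
Y = 16
N = -1 (N = -1/(3 - 4)*(-1) = -1/(-1)*(-1) = -1*(-1)*(-1) = 1*(-1) = -1)
Y*N = 16*(-1) = -16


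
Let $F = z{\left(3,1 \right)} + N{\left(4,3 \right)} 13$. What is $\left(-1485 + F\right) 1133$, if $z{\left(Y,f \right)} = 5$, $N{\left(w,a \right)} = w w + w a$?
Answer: $-1264428$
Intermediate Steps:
$N{\left(w,a \right)} = w^{2} + a w$
$F = 369$ ($F = 5 + 4 \left(3 + 4\right) 13 = 5 + 4 \cdot 7 \cdot 13 = 5 + 28 \cdot 13 = 5 + 364 = 369$)
$\left(-1485 + F\right) 1133 = \left(-1485 + 369\right) 1133 = \left(-1116\right) 1133 = -1264428$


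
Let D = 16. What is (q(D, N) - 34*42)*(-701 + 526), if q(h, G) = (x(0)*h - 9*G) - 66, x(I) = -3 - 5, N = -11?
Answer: 266525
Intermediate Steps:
x(I) = -8
q(h, G) = -66 - 9*G - 8*h (q(h, G) = (-8*h - 9*G) - 66 = (-9*G - 8*h) - 66 = -66 - 9*G - 8*h)
(q(D, N) - 34*42)*(-701 + 526) = ((-66 - 9*(-11) - 8*16) - 34*42)*(-701 + 526) = ((-66 + 99 - 128) - 1428)*(-175) = (-95 - 1428)*(-175) = -1523*(-175) = 266525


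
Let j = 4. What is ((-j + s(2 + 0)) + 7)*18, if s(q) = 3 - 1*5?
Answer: 18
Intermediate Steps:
s(q) = -2 (s(q) = 3 - 5 = -2)
((-j + s(2 + 0)) + 7)*18 = ((-1*4 - 2) + 7)*18 = ((-4 - 2) + 7)*18 = (-6 + 7)*18 = 1*18 = 18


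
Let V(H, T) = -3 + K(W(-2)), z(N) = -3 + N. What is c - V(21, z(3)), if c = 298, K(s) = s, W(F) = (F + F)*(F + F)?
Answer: 285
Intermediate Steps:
W(F) = 4*F² (W(F) = (2*F)*(2*F) = 4*F²)
V(H, T) = 13 (V(H, T) = -3 + 4*(-2)² = -3 + 4*4 = -3 + 16 = 13)
c - V(21, z(3)) = 298 - 1*13 = 298 - 13 = 285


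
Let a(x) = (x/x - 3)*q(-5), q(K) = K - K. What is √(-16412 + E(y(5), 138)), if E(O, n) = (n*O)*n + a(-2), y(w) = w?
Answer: 2*√19702 ≈ 280.73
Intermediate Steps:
q(K) = 0
a(x) = 0 (a(x) = (x/x - 3)*0 = (1 - 3)*0 = -2*0 = 0)
E(O, n) = O*n² (E(O, n) = (n*O)*n + 0 = (O*n)*n + 0 = O*n² + 0 = O*n²)
√(-16412 + E(y(5), 138)) = √(-16412 + 5*138²) = √(-16412 + 5*19044) = √(-16412 + 95220) = √78808 = 2*√19702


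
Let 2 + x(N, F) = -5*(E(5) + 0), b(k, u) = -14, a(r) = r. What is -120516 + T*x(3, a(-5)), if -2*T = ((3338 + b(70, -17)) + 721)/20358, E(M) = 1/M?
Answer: -1635639107/13572 ≈ -1.2052e+5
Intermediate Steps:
T = -4045/40716 (T = -((3338 - 14) + 721)/(2*20358) = -(3324 + 721)/(2*20358) = -4045/(2*20358) = -½*4045/20358 = -4045/40716 ≈ -0.099347)
x(N, F) = -3 (x(N, F) = -2 - 5*(1/5 + 0) = -2 - 5*(⅕ + 0) = -2 - 5*⅕ = -2 - 1 = -3)
-120516 + T*x(3, a(-5)) = -120516 - 4045/40716*(-3) = -120516 + 4045/13572 = -1635639107/13572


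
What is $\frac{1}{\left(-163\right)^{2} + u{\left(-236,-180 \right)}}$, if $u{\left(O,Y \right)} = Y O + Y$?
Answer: $\frac{1}{68869} \approx 1.452 \cdot 10^{-5}$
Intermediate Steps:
$u{\left(O,Y \right)} = Y + O Y$ ($u{\left(O,Y \right)} = O Y + Y = Y + O Y$)
$\frac{1}{\left(-163\right)^{2} + u{\left(-236,-180 \right)}} = \frac{1}{\left(-163\right)^{2} - 180 \left(1 - 236\right)} = \frac{1}{26569 - -42300} = \frac{1}{26569 + 42300} = \frac{1}{68869}$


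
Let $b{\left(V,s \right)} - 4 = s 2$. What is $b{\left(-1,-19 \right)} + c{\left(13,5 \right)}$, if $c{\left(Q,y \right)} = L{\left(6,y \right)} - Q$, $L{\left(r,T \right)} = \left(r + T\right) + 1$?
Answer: $-35$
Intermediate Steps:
$L{\left(r,T \right)} = 1 + T + r$ ($L{\left(r,T \right)} = \left(T + r\right) + 1 = 1 + T + r$)
$c{\left(Q,y \right)} = 7 + y - Q$ ($c{\left(Q,y \right)} = \left(1 + y + 6\right) - Q = \left(7 + y\right) - Q = 7 + y - Q$)
$b{\left(V,s \right)} = 4 + 2 s$ ($b{\left(V,s \right)} = 4 + s 2 = 4 + 2 s$)
$b{\left(-1,-19 \right)} + c{\left(13,5 \right)} = \left(4 + 2 \left(-19\right)\right) + \left(7 + 5 - 13\right) = \left(4 - 38\right) + \left(7 + 5 - 13\right) = -34 - 1 = -35$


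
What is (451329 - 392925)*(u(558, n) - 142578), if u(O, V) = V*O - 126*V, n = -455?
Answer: -19807015752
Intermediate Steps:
u(O, V) = -126*V + O*V (u(O, V) = O*V - 126*V = -126*V + O*V)
(451329 - 392925)*(u(558, n) - 142578) = (451329 - 392925)*(-455*(-126 + 558) - 142578) = 58404*(-455*432 - 142578) = 58404*(-196560 - 142578) = 58404*(-339138) = -19807015752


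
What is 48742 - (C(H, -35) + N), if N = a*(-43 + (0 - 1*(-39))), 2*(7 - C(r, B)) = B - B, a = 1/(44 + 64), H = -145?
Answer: 1315846/27 ≈ 48735.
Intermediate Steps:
a = 1/108 ≈ 0.0092593
C(r, B) = 7 (C(r, B) = 7 - (B - B)/2 = 7 - 1/2*0 = 7 + 0 = 7)
N = -1/27 (N = (-43 + (0 - 1*(-39)))/108 = (-43 + (0 + 39))/108 = (-43 + 39)/108 = (1/108)*(-4) = -1/27 ≈ -0.037037)
48742 - (C(H, -35) + N) = 48742 - (7 - 1/27) = 48742 - 1*188/27 = 48742 - 188/27 = 1315846/27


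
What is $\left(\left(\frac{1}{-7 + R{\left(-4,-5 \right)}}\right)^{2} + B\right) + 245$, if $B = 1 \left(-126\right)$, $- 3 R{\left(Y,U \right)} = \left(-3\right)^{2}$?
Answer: $\frac{11901}{100} \approx 119.01$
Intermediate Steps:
$R{\left(Y,U \right)} = -3$ ($R{\left(Y,U \right)} = - \frac{\left(-3\right)^{2}}{3} = \left(- \frac{1}{3}\right) 9 = -3$)
$B = -126$
$\left(\left(\frac{1}{-7 + R{\left(-4,-5 \right)}}\right)^{2} + B\right) + 245 = \left(\left(\frac{1}{-7 - 3}\right)^{2} - 126\right) + 245 = \left(\left(\frac{1}{-10}\right)^{2} - 126\right) + 245 = \left(\left(- \frac{1}{10}\right)^{2} - 126\right) + 245 = \left(\frac{1}{100} - 126\right) + 245 = - \frac{12599}{100} + 245 = \frac{11901}{100}$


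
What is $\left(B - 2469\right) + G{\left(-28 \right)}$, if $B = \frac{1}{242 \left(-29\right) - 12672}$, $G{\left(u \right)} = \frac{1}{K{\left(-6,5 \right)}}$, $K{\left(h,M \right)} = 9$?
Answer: $- \frac{437511809}{177210} \approx -2468.9$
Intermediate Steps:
$G{\left(u \right)} = \frac{1}{9}$
$B = - \frac{1}{19690}$ ($B = \frac{1}{-7018 - 12672} = \frac{1}{-19690} = - \frac{1}{19690} \approx -5.0787 \cdot 10^{-5}$)
$\left(B - 2469\right) + G{\left(-28 \right)} = \left(- \frac{1}{19690} - 2469\right) + \frac{1}{9} = - \frac{48614611}{19690} + \frac{1}{9} = - \frac{437511809}{177210}$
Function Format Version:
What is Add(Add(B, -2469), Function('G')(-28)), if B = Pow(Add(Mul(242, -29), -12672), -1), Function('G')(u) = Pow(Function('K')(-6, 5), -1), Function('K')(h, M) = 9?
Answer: Rational(-437511809, 177210) ≈ -2468.9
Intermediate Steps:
Function('G')(u) = Rational(1, 9) (Function('G')(u) = Pow(9, -1) = Rational(1, 9))
B = Rational(-1, 19690) (B = Pow(Add(-7018, -12672), -1) = Pow(-19690, -1) = Rational(-1, 19690) ≈ -5.0787e-5)
Add(Add(B, -2469), Function('G')(-28)) = Add(Add(Rational(-1, 19690), -2469), Rational(1, 9)) = Add(Rational(-48614611, 19690), Rational(1, 9)) = Rational(-437511809, 177210)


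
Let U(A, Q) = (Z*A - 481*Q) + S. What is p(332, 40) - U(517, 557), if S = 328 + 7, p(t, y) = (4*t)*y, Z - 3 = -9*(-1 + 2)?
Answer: 323804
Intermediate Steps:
Z = -6 (Z = 3 - 9*(-1 + 2) = 3 - 9*1 = 3 - 9 = -6)
p(t, y) = 4*t*y
S = 335
U(A, Q) = 335 - 481*Q - 6*A (U(A, Q) = (-6*A - 481*Q) + 335 = (-481*Q - 6*A) + 335 = 335 - 481*Q - 6*A)
p(332, 40) - U(517, 557) = 4*332*40 - (335 - 481*557 - 6*517) = 53120 - (335 - 267917 - 3102) = 53120 - 1*(-270684) = 53120 + 270684 = 323804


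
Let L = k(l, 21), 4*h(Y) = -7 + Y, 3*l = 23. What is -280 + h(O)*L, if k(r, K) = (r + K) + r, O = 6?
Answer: -3469/12 ≈ -289.08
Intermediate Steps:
l = 23/3 (l = (1/3)*23 = 23/3 ≈ 7.6667)
h(Y) = -7/4 + Y/4 (h(Y) = (-7 + Y)/4 = -7/4 + Y/4)
k(r, K) = K + 2*r (k(r, K) = (K + r) + r = K + 2*r)
L = 109/3 (L = 21 + 2*(23/3) = 21 + 46/3 = 109/3 ≈ 36.333)
-280 + h(O)*L = -280 + (-7/4 + (1/4)*6)*(109/3) = -280 + (-7/4 + 3/2)*(109/3) = -280 - 1/4*109/3 = -280 - 109/12 = -3469/12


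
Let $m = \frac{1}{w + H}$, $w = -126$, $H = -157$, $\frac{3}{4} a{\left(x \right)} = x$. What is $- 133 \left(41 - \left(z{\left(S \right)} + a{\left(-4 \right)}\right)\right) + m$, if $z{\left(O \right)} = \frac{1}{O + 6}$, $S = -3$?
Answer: $- \frac{1731395}{283} \approx -6118.0$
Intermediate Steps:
$a{\left(x \right)} = \frac{4 x}{3}$
$z{\left(O \right)} = \frac{1}{6 + O}$
$m = - \frac{1}{283}$ ($m = \frac{1}{-126 - 157} = \frac{1}{-283} = - \frac{1}{283} \approx -0.0035336$)
$- 133 \left(41 - \left(z{\left(S \right)} + a{\left(-4 \right)}\right)\right) + m = - 133 \left(41 - \left(\frac{1}{6 - 3} + \frac{4}{3} \left(-4\right)\right)\right) - \frac{1}{283} = - 133 \left(41 - \left(\frac{1}{3} - \frac{16}{3}\right)\right) - \frac{1}{283} = - 133 \left(41 - -5\right) - \frac{1}{283} = - 133 \left(41 + 5\right) - \frac{1}{283} = \left(-133\right) 46 - \frac{1}{283} = -6118 - \frac{1}{283} = - \frac{1731395}{283}$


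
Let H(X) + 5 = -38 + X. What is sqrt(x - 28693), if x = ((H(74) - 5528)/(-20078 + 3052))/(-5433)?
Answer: I*sqrt(245516467831668009078)/92502258 ≈ 169.39*I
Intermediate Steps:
H(X) = -43 + X (H(X) = -5 + (-38 + X) = -43 + X)
x = -5497/92502258 (x = (((-43 + 74) - 5528)/(-20078 + 3052))/(-5433) = ((31 - 5528)/(-17026))*(-1/5433) = -5497*(-1/17026)*(-1/5433) = (5497/17026)*(-1/5433) = -5497/92502258 ≈ -5.9426e-5)
sqrt(x - 28693) = sqrt(-5497/92502258 - 28693) = sqrt(-2654167294291/92502258) = I*sqrt(245516467831668009078)/92502258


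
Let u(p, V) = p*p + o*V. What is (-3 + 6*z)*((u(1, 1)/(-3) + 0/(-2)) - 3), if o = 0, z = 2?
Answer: -30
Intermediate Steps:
u(p, V) = p**2 (u(p, V) = p*p + 0*V = p**2 + 0 = p**2)
(-3 + 6*z)*((u(1, 1)/(-3) + 0/(-2)) - 3) = (-3 + 6*2)*((1**2/(-3) + 0/(-2)) - 3) = (-3 + 12)*((1*(-1/3) + 0*(-1/2)) - 3) = 9*((-1/3 + 0) - 3) = 9*(-1/3 - 3) = 9*(-10/3) = -30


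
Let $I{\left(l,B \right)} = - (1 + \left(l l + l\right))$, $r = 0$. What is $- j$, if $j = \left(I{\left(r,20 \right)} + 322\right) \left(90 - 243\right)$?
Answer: $49113$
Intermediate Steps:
$I{\left(l,B \right)} = -1 - l - l^{2}$ ($I{\left(l,B \right)} = - (1 + \left(l^{2} + l\right)) = - (1 + \left(l + l^{2}\right)) = - (1 + l + l^{2}) = -1 - l - l^{2}$)
$j = -49113$ ($j = \left(\left(-1 - 0 - 0^{2}\right) + 322\right) \left(90 - 243\right) = \left(\left(-1 + 0 - 0\right) + 322\right) \left(-153\right) = \left(\left(-1 + 0 + 0\right) + 322\right) \left(-153\right) = \left(-1 + 322\right) \left(-153\right) = 321 \left(-153\right) = -49113$)
$- j = \left(-1\right) \left(-49113\right) = 49113$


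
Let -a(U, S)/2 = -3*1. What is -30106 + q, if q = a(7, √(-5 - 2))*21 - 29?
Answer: -30009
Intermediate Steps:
a(U, S) = 6 (a(U, S) = -(-6) = -2*(-3) = 6)
q = 97 (q = 6*21 - 29 = 126 - 29 = 97)
-30106 + q = -30106 + 97 = -30009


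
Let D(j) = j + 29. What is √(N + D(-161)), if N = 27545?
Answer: √27413 ≈ 165.57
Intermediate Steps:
D(j) = 29 + j
√(N + D(-161)) = √(27545 + (29 - 161)) = √(27545 - 132) = √27413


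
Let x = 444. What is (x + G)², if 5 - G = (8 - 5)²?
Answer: 193600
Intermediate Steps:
G = -4 (G = 5 - (8 - 5)² = 5 - 1*3² = 5 - 1*9 = 5 - 9 = -4)
(x + G)² = (444 - 4)² = 440² = 193600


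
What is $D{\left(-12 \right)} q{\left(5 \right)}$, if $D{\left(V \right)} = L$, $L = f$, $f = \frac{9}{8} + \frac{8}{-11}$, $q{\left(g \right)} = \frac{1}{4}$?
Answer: $\frac{35}{352} \approx 0.099432$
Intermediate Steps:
$q{\left(g \right)} = \frac{1}{4}$
$f = \frac{35}{88}$ ($f = 9 \cdot \frac{1}{8} + 8 \left(- \frac{1}{11}\right) = \frac{9}{8} - \frac{8}{11} = \frac{35}{88} \approx 0.39773$)
$L = \frac{35}{88} \approx 0.39773$
$D{\left(V \right)} = \frac{35}{88}$
$D{\left(-12 \right)} q{\left(5 \right)} = \frac{35}{88} \cdot \frac{1}{4} = \frac{35}{352}$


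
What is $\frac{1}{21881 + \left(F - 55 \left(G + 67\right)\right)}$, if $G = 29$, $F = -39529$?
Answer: $- \frac{1}{22928} \approx -4.3615 \cdot 10^{-5}$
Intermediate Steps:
$\frac{1}{21881 + \left(F - 55 \left(G + 67\right)\right)} = \frac{1}{21881 - \left(39529 + 55 \left(29 + 67\right)\right)} = \frac{1}{21881 - 44809} = \frac{1}{-22928} = - \frac{1}{22928}$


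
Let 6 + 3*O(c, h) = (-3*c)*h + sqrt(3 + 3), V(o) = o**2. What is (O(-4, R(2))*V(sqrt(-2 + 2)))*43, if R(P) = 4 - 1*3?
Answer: 0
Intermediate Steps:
R(P) = 1 (R(P) = 4 - 3 = 1)
O(c, h) = -2 + sqrt(6)/3 - c*h (O(c, h) = -2 + ((-3*c)*h + sqrt(3 + 3))/3 = -2 + (-3*c*h + sqrt(6))/3 = -2 + (sqrt(6) - 3*c*h)/3 = -2 + (sqrt(6)/3 - c*h) = -2 + sqrt(6)/3 - c*h)
(O(-4, R(2))*V(sqrt(-2 + 2)))*43 = ((-2 + sqrt(6)/3 - 1*(-4)*1)*(sqrt(-2 + 2))**2)*43 = ((-2 + sqrt(6)/3 + 4)*(sqrt(0))**2)*43 = ((2 + sqrt(6)/3)*0**2)*43 = ((2 + sqrt(6)/3)*0)*43 = 0*43 = 0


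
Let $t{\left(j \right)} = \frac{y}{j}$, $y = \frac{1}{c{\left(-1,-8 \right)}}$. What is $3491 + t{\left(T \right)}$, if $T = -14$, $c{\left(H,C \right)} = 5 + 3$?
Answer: $\frac{390991}{112} \approx 3491.0$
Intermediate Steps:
$c{\left(H,C \right)} = 8$
$y = \frac{1}{8} \approx 0.125$
$t{\left(j \right)} = \frac{1}{8 j}$
$3491 + t{\left(T \right)} = 3491 + \frac{1}{8 \left(-14\right)} = 3491 + \frac{1}{8} \left(- \frac{1}{14}\right) = 3491 - \frac{1}{112} = \frac{390991}{112}$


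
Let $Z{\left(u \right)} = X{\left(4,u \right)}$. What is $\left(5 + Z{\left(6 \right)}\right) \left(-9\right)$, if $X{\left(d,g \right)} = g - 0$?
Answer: $-99$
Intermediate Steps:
$X{\left(d,g \right)} = g$ ($X{\left(d,g \right)} = g + 0 = g$)
$Z{\left(u \right)} = u$
$\left(5 + Z{\left(6 \right)}\right) \left(-9\right) = \left(5 + 6\right) \left(-9\right) = 11 \left(-9\right) = -99$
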